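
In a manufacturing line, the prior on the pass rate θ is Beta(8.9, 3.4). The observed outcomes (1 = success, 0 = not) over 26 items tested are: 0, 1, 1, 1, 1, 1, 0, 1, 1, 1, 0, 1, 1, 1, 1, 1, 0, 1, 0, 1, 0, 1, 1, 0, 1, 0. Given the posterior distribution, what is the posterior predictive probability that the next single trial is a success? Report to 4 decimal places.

The Beta prior is conjugate to a Binomial/Bernoulli likelihood; the update adds successes to α and failures to β.
Posterior: Beta(α+k, β+n−k) = Beta(8.9+18, 3.4+8) = Beta(26.9, 11.4).
For a single future Bernoulli trial, P(success | data) = α/(α+β) = 0.7023.

0.7023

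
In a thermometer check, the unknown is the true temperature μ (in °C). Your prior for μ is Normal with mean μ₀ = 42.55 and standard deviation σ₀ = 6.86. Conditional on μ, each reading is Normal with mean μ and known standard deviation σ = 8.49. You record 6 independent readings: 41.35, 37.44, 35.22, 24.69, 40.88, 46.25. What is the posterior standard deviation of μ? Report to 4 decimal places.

For Normal data with known variance σ², a Normal(μ₀, σ₀²) prior on μ is conjugate. Posterior precision = 1/σ₀² + n/σ²; posterior mean is the precision-weighted average of μ₀ and x̄.
σ₀² = 6.86² = 47.0596, σ² = 8.49² = 72.0801; σ² + n·σ₀² = 72.0801 + 6·47.0596 = 354.4377.
Posterior precision = 1/σ₀² + n/σ² = 1/47.0596 + 6/72.0801 = (σ² + n·σ₀²)/(σ₀²σ²) = 354.4377/(47.0596·72.0801); posterior variance σₙ² = σ₀²σ²/(σ² + n·σ₀²) = 47.0596·72.0801/354.4377 = 9.570259.
Posterior SD = √σₙ² = √(47.0596·72.0801/354.4377) = 3.0936.

3.0936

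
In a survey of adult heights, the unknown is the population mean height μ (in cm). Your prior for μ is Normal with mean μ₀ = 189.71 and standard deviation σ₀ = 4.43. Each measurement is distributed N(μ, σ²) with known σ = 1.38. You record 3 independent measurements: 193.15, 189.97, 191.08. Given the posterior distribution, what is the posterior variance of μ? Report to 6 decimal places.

0.614910

For Normal data with known variance σ², a Normal(μ₀, σ₀²) prior on μ is conjugate. Posterior precision = 1/σ₀² + n/σ²; posterior mean is the precision-weighted average of μ₀ and x̄.
σ₀² = 4.43² = 19.6249, σ² = 1.38² = 1.9044; σ² + n·σ₀² = 1.9044 + 3·19.6249 = 60.7791.
Posterior precision = 1/σ₀² + n/σ² = 1/19.6249 + 3/1.9044 = (σ² + n·σ₀²)/(σ₀²σ²) = 60.7791/(19.6249·1.9044); posterior variance σₙ² = σ₀²σ²/(σ² + n·σ₀²) = 19.6249·1.9044/60.7791 = 0.614910.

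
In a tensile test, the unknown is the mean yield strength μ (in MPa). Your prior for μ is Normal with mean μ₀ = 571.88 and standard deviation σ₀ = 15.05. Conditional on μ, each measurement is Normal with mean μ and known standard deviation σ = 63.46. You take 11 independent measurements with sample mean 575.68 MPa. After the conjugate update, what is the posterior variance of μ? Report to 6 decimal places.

For Normal data with known variance σ², a Normal(μ₀, σ₀²) prior on μ is conjugate. Posterior precision = 1/σ₀² + n/σ²; posterior mean is the precision-weighted average of μ₀ and x̄.
σ₀² = 15.05² = 226.5025, σ² = 63.46² = 4027.1716; σ² + n·σ₀² = 4027.1716 + 11·226.5025 = 6518.6991.
Posterior precision = 1/σ₀² + n/σ² = 1/226.5025 + 11/4027.1716 = (σ² + n·σ₀²)/(σ₀²σ²) = 6518.6991/(226.5025·4027.1716); posterior variance σₙ² = σ₀²σ²/(σ² + n·σ₀²) = 226.5025·4027.1716/6518.6991 = 139.930440.

139.930440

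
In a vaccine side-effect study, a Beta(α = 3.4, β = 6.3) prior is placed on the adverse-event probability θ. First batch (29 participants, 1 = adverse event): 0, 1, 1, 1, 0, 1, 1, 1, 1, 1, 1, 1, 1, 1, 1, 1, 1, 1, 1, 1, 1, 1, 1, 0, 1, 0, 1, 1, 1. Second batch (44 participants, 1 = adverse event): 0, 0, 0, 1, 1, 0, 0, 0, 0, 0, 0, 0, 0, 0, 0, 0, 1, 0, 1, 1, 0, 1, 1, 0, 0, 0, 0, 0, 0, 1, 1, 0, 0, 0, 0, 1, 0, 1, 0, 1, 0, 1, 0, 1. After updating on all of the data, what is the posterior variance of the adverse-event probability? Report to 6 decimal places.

0.002985

The Beta prior is conjugate to a Binomial/Bernoulli likelihood; the update adds successes to α and failures to β.
After batch 1: Beta(3.4+25, 6.3+4) = Beta(28.4, 10.3).
After batch 2: Beta(28.4+14, 10.3+30) = Beta(42.4, 40.3).
Var = αβ/((α+β)²(α+β+1)) = 42.4·40.3/(82.7²·83.7) = 0.002985.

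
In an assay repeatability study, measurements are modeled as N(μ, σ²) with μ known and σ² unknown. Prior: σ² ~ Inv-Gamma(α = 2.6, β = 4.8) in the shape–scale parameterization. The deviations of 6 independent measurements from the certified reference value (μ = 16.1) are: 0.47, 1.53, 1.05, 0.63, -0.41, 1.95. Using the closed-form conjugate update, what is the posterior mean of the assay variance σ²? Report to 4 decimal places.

With known mean μ and an Inverse-Gamma(α, β) prior on σ², the Normal likelihood is conjugate: posterior is Inv-Gamma(α + n/2, β + Σ(xᵢ−μ)²/2).
Σ(xᵢ−μ)² = (0.47)² + (1.53)² + (1.05)² + (0.63)² + (-0.41)² + (1.95)² = 8.0318.
Posterior: Inv-Gamma(2.6 + 6/2, 4.8 + 8.0318/2) = Inv-Gamma(5.60, 8.81590).
E[σ²|data] = β/(α−1) = 8.81590/4.60 = 1.9165.

1.9165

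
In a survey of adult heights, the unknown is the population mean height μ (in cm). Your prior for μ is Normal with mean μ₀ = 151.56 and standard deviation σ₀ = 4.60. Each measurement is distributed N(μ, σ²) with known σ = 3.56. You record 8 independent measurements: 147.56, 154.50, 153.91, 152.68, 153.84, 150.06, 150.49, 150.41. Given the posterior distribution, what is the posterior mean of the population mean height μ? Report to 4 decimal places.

151.6728

For Normal data with known variance σ², a Normal(μ₀, σ₀²) prior on μ is conjugate. Posterior precision = 1/σ₀² + n/σ²; posterior mean is the precision-weighted average of μ₀ and x̄.
Σxᵢ = 147.56 + 154.50 + 153.91 + 152.68 + 153.84 + 150.06 + 150.49 + 150.41 = 1213.45, so n·x̄ = 1213.45.
σ₀² = 4.60² = 21.16, σ² = 3.56² = 12.6736; σ² + n·σ₀² = 12.6736 + 8·21.16 = 181.9536.
Posterior mean = (μ₀/σ₀² + n·x̄/σ²)/(1/σ₀² + n/σ²) = (σ²·μ₀ + σ₀²·n·x̄)/(σ² + n·σ₀²) = (12.6736·151.56 + 21.16·1213.45)/181.9536 = 27597.412816/181.9536 = 151.6728.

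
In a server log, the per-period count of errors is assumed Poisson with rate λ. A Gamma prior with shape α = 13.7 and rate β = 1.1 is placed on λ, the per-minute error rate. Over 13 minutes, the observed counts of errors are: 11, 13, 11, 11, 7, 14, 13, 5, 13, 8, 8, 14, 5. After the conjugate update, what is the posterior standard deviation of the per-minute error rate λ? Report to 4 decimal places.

With a Gamma(shape α, rate β) prior, the Poisson likelihood is conjugate: the posterior is Gamma(α + ΣXᵢ, β + n).
Sum of counts S = 133 over n = 13 minutes.
Posterior: Gamma(α+S, β+n) = Gamma(13.7+133, 1.1+13) = Gamma(146.7, 14.1).
SD = √α/β = √146.7/14.1 = 0.8590.

0.8590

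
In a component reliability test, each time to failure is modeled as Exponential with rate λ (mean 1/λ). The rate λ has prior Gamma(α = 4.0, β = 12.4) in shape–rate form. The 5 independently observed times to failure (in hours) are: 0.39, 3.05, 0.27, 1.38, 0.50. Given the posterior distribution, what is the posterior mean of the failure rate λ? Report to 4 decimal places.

0.5003

With a Gamma(shape α, rate β) prior on the exponential rate λ, the posterior after n observations with total T = Σxᵢ is Gamma(α+n, β+T).
Sum of observations T = 5.59 hours; n = 5.
Posterior: Gamma(4.0+5, 12.4+5.59) = Gamma(9.0, 17.99).
Posterior mean of λ = α/β = 9.0/17.99 = 0.5003.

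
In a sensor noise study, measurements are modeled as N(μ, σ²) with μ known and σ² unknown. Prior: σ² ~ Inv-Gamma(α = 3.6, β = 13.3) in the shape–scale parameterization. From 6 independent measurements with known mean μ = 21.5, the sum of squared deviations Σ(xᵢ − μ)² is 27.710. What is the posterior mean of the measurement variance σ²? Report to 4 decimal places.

4.8491

With known mean μ and an Inverse-Gamma(α, β) prior on σ², the Normal likelihood is conjugate: posterior is Inv-Gamma(α + n/2, β + Σ(xᵢ−μ)²/2).
Posterior: Inv-Gamma(3.6 + 6/2, 13.3 + 27.710/2) = Inv-Gamma(6.60, 27.1550).
E[σ²|data] = β/(α−1) = 27.1550/5.60 = 4.8491.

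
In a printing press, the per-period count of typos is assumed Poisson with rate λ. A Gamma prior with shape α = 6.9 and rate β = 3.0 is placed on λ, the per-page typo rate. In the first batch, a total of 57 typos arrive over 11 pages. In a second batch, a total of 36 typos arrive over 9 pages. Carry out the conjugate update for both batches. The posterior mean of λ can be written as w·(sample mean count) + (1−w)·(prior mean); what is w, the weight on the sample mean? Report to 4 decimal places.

0.8696

With a Gamma(shape α, rate β) prior, the Poisson likelihood is conjugate: the posterior is Gamma(α + ΣXᵢ, β + n).
Total number of pages: n = 11 + 9 = 20.
Posterior mean = (α₀+S)/(β₀+n) = [n/(β₀+n)]·(S/n) + [β₀/(β₀+n)]·(α₀/β₀), so only n and β₀ enter the weight.
Weight on data w = n/(β₀+n) = 20/(3.0+20) = 20/23.0 = 0.8696.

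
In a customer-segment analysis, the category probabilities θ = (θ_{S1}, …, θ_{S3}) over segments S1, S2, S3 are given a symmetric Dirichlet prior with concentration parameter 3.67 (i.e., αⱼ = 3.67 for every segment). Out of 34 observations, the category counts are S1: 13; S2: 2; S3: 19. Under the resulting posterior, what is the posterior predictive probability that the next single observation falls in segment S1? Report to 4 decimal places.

0.3704

The Dirichlet prior is conjugate to the Multinomial likelihood: each posterior αⱼ = prior αⱼ + observed count nⱼ.
Posterior concentration: (16.67, 5.67, 22.67), total = 45.01.
P(next = S1 | data) = α_{S1}/Σα = 0.3704.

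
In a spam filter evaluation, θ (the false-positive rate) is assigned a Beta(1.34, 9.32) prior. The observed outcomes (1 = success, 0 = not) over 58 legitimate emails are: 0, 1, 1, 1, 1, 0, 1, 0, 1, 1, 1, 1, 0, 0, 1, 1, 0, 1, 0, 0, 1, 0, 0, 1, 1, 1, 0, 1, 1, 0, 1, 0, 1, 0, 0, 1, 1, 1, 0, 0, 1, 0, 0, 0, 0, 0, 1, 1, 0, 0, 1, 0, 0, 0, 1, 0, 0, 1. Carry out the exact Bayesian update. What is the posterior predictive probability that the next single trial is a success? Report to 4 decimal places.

0.4419

The Beta prior is conjugate to a Binomial/Bernoulli likelihood; the update adds successes to α and failures to β.
Posterior: Beta(α+k, β+n−k) = Beta(1.34+29, 9.32+29) = Beta(30.34, 38.32).
For a single future Bernoulli trial, P(success | data) = α/(α+β) = 0.4419.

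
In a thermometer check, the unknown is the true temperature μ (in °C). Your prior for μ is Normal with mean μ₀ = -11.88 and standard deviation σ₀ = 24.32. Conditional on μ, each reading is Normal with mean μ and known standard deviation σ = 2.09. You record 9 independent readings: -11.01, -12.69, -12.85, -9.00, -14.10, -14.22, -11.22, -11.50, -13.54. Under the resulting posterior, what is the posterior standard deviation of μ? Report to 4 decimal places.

For Normal data with known variance σ², a Normal(μ₀, σ₀²) prior on μ is conjugate. Posterior precision = 1/σ₀² + n/σ²; posterior mean is the precision-weighted average of μ₀ and x̄.
σ₀² = 24.32² = 591.4624, σ² = 2.09² = 4.3681; σ² + n·σ₀² = 4.3681 + 9·591.4624 = 5327.5297.
Posterior precision = 1/σ₀² + n/σ² = 1/591.4624 + 9/4.3681 = (σ² + n·σ₀²)/(σ₀²σ²) = 5327.5297/(591.4624·4.3681); posterior variance σₙ² = σ₀²σ²/(σ² + n·σ₀²) = 591.4624·4.3681/5327.5297 = 0.484947.
Posterior SD = √σₙ² = √(591.4624·4.3681/5327.5297) = 0.6964.

0.6964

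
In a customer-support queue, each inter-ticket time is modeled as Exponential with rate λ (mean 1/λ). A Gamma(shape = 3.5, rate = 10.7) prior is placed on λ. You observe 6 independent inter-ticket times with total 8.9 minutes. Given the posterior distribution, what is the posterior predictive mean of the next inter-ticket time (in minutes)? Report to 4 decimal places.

With a Gamma(shape α, rate β) prior on the exponential rate λ, the posterior after n observations with total T = Σxᵢ is Gamma(α+n, β+T).
Posterior: Gamma(3.5+6, 10.7+8.9) = Gamma(9.5, 19.6).
The predictive distribution for the next observation is Lomax; its mean is β/(α−1) = 19.6/8.5 = 2.3059.

2.3059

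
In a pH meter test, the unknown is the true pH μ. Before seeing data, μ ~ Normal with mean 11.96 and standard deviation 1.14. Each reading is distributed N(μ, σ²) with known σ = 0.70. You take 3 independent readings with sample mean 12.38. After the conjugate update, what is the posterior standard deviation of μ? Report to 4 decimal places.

For Normal data with known variance σ², a Normal(μ₀, σ₀²) prior on μ is conjugate. Posterior precision = 1/σ₀² + n/σ²; posterior mean is the precision-weighted average of μ₀ and x̄.
σ₀² = 1.14² = 1.2996, σ² = 0.70² = 0.49; σ² + n·σ₀² = 0.49 + 3·1.2996 = 4.3888.
Posterior precision = 1/σ₀² + n/σ² = 1/1.2996 + 3/0.49 = (σ² + n·σ₀²)/(σ₀²σ²) = 4.3888/(1.2996·0.49); posterior variance σₙ² = σ₀²σ²/(σ² + n·σ₀²) = 1.2996·0.49/4.3888 = 0.145098.
Posterior SD = √σₙ² = √(1.2996·0.49/4.3888) = 0.3809.

0.3809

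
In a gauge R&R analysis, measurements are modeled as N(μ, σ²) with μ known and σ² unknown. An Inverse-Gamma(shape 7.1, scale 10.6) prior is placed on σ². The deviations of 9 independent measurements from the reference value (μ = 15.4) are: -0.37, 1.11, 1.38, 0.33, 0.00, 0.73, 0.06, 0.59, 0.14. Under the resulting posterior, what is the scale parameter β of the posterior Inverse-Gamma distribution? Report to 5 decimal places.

With known mean μ and an Inverse-Gamma(α, β) prior on σ², the Normal likelihood is conjugate: posterior is Inv-Gamma(α + n/2, β + Σ(xᵢ−μ)²/2).
Σ(xᵢ−μ)² = (-0.37)² + (1.11)² + (1.38)² + (0.33)² + (0.00)² + (0.73)² + (0.06)² + (0.59)² + (0.14)² = 4.2865.
Posterior: Inv-Gamma(7.1 + 9/2, 10.6 + 4.2865/2) = Inv-Gamma(11.60, 12.74325).
Posterior β = 12.74325.

12.74325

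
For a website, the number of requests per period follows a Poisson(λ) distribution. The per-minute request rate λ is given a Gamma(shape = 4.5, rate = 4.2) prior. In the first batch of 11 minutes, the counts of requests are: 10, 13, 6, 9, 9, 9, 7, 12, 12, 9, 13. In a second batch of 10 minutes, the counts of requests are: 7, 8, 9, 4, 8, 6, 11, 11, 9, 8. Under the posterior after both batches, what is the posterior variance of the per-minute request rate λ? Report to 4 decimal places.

With a Gamma(shape α, rate β) prior, the Poisson likelihood is conjugate: the posterior is Gamma(α + ΣXᵢ, β + n).
Batch 1: sum of counts S = 109 over n = 11 minutes.
After batch 1: Gamma(α+S, β+n) = Gamma(4.5+109, 4.2+11) = Gamma(113.5, 15.2).
Batch 2: sum of counts S = 81 over n = 10 minutes.
After batch 2: Gamma(α+S, β+n) = Gamma(113.5+81, 15.2+10) = Gamma(194.5, 25.2).
Var = α/β² = 194.5/25.2² = 0.3063.

0.3063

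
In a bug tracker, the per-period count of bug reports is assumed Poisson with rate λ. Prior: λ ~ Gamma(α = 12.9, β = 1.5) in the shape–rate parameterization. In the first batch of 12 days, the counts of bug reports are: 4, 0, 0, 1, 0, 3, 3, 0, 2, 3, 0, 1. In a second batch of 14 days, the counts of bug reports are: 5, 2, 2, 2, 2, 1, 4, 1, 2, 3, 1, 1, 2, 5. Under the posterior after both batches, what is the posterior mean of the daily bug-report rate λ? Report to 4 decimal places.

With a Gamma(shape α, rate β) prior, the Poisson likelihood is conjugate: the posterior is Gamma(α + ΣXᵢ, β + n).
Batch 1: sum of counts S = 17 over n = 12 days.
After batch 1: Gamma(α+S, β+n) = Gamma(12.9+17, 1.5+12) = Gamma(29.9, 13.5).
Batch 2: sum of counts S = 33 over n = 14 days.
After batch 2: Gamma(α+S, β+n) = Gamma(29.9+33, 13.5+14) = Gamma(62.9, 27.5).
Posterior mean = α/β = 62.9/27.5 = 2.2873.

2.2873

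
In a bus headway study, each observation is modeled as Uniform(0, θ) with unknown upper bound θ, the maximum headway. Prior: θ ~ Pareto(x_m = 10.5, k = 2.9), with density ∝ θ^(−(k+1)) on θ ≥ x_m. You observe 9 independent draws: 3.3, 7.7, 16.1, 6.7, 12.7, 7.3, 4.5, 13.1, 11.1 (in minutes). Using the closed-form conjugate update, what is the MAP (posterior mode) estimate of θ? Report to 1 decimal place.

16.1

A Pareto(scale x_m, shape k) prior on the upper bound θ of Uniform(0, θ) is conjugate: posterior is Pareto(max(x_m, max xᵢ), k + n).
Sample maximum = 16.1; prior scale x_m = 10.5 → posterior scale = max = 16.1.
Posterior shape = 2.9 + 9 = 11.9.
The Pareto density is decreasing on [x_m, ∞), so the mode is x_m = 16.1.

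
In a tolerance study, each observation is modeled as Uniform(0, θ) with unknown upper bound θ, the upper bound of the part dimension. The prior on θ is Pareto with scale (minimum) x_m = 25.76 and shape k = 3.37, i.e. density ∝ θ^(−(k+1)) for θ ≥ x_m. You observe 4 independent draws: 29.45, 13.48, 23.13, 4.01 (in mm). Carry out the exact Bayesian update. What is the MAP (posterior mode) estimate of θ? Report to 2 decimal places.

A Pareto(scale x_m, shape k) prior on the upper bound θ of Uniform(0, θ) is conjugate: posterior is Pareto(max(x_m, max xᵢ), k + n).
Sample maximum = 29.45; prior scale x_m = 25.76 → posterior scale = max = 29.45.
Posterior shape = 3.37 + 4 = 7.37.
The Pareto density is decreasing on [x_m, ∞), so the mode is x_m = 29.45.

29.45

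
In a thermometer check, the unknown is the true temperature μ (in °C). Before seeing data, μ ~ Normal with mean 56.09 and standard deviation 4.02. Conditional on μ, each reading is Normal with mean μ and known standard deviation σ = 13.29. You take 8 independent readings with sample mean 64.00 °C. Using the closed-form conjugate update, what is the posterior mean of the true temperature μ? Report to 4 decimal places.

For Normal data with known variance σ², a Normal(μ₀, σ₀²) prior on μ is conjugate. Posterior precision = 1/σ₀² + n/σ²; posterior mean is the precision-weighted average of μ₀ and x̄.
n·x̄ = 8·64.00 = 512.
σ₀² = 4.02² = 16.1604, σ² = 13.29² = 176.6241; σ² + n·σ₀² = 176.6241 + 8·16.1604 = 305.9073.
Posterior mean = (μ₀/σ₀² + n·x̄/σ²)/(1/σ₀² + n/σ²) = (σ²·μ₀ + σ₀²·n·x̄)/(σ² + n·σ₀²) = (176.6241·56.09 + 16.1604·512)/305.9073 = 18180.970569/305.9073 = 59.4329.

59.4329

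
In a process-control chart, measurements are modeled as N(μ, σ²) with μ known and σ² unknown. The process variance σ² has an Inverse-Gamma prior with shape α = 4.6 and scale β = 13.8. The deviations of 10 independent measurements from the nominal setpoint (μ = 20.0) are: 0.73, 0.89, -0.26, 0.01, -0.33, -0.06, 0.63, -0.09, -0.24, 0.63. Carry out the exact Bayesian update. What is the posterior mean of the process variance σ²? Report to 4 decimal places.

1.7421

With known mean μ and an Inverse-Gamma(α, β) prior on σ², the Normal likelihood is conjugate: posterior is Inv-Gamma(α + n/2, β + Σ(xᵢ−μ)²/2).
Σ(xᵢ−μ)² = (0.73)² + (0.89)² + (-0.26)² + (0.01)² + (-0.33)² + (-0.06)² + (0.63)² + (-0.09)² + (-0.24)² + (0.63)² = 2.3647.
Posterior: Inv-Gamma(4.6 + 10/2, 13.8 + 2.3647/2) = Inv-Gamma(9.60, 14.98235).
E[σ²|data] = β/(α−1) = 14.98235/8.60 = 1.7421.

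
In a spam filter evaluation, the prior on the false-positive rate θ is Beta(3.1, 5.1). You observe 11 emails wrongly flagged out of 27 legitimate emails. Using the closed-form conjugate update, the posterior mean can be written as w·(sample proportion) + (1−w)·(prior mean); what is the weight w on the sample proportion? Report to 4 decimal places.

0.7670

The Beta prior is conjugate to a Binomial/Bernoulli likelihood; the update adds successes to α and failures to β.
Posterior mean = (α₀+k)/(α₀+β₀+n) = [n/(α₀+β₀+n)]·(k/n) + [(α₀+β₀)/(α₀+β₀+n)]·α₀/(α₀+β₀), so only n and the prior enter the weight.
The weight on the data is w = n/(α₀+β₀+n) = 27/(3.1+5.1+27) = 27/35.2 = 0.7670.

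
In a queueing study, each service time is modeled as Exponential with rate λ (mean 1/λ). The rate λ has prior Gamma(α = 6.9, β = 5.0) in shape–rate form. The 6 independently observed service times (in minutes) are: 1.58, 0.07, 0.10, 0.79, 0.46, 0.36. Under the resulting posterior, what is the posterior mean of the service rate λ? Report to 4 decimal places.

With a Gamma(shape α, rate β) prior on the exponential rate λ, the posterior after n observations with total T = Σxᵢ is Gamma(α+n, β+T).
Sum of observations T = 3.36 minutes; n = 6.
Posterior: Gamma(6.9+6, 5.0+3.36) = Gamma(12.9, 8.36).
Posterior mean of λ = α/β = 12.9/8.36 = 1.5431.

1.5431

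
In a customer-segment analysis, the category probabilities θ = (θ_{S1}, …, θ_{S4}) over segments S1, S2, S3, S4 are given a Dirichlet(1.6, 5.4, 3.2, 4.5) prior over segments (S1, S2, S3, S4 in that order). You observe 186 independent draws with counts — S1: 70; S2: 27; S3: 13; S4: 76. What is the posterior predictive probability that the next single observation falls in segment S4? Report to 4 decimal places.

The Dirichlet prior is conjugate to the Multinomial likelihood: each posterior αⱼ = prior αⱼ + observed count nⱼ.
Posterior concentration: (71.6, 32.4, 16.2, 80.5), total = 200.7.
P(next = S4 | data) = α_{S4}/Σα = 0.4011.

0.4011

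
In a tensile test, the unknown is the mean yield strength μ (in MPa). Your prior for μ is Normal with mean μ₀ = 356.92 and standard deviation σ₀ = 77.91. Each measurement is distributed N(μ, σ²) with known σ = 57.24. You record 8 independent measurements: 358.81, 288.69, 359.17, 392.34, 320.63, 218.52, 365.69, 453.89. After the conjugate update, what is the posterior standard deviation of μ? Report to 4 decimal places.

For Normal data with known variance σ², a Normal(μ₀, σ₀²) prior on μ is conjugate. Posterior precision = 1/σ₀² + n/σ²; posterior mean is the precision-weighted average of μ₀ and x̄.
σ₀² = 77.91² = 6069.9681, σ² = 57.24² = 3276.4176; σ² + n·σ₀² = 3276.4176 + 8·6069.9681 = 51836.1624.
Posterior precision = 1/σ₀² + n/σ² = 1/6069.9681 + 8/3276.4176 = (σ² + n·σ₀²)/(σ₀²σ²) = 51836.1624/(6069.9681·3276.4176); posterior variance σₙ² = σ₀²σ²/(σ² + n·σ₀²) = 6069.9681·3276.4176/51836.1624 = 383.665561.
Posterior SD = √σₙ² = √(6069.9681·3276.4176/51836.1624) = 19.5874.

19.5874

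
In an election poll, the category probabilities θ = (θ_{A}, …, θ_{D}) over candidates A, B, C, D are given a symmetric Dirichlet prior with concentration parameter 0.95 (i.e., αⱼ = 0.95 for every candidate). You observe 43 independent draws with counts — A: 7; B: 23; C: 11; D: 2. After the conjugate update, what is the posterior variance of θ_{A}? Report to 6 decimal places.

0.002950

The Dirichlet prior is conjugate to the Multinomial likelihood: each posterior αⱼ = prior αⱼ + observed count nⱼ.
Posterior concentration: (7.95, 23.95, 11.95, 2.95), total = 46.80.
Var[θ_j] = α_j(Σα−α_j)/((Σα)²(Σα+1)) = 7.95·38.85/(46.80²·47.80) = 0.002950.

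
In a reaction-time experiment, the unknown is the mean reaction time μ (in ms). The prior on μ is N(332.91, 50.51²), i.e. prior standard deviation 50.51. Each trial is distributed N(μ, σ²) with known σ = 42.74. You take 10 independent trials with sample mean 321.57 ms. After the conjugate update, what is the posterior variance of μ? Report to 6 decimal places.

170.465401

For Normal data with known variance σ², a Normal(μ₀, σ₀²) prior on μ is conjugate. Posterior precision = 1/σ₀² + n/σ²; posterior mean is the precision-weighted average of μ₀ and x̄.
σ₀² = 50.51² = 2551.2601, σ² = 42.74² = 1826.7076; σ² + n·σ₀² = 1826.7076 + 10·2551.2601 = 27339.3086.
Posterior precision = 1/σ₀² + n/σ² = 1/2551.2601 + 10/1826.7076 = (σ² + n·σ₀²)/(σ₀²σ²) = 27339.3086/(2551.2601·1826.7076); posterior variance σₙ² = σ₀²σ²/(σ² + n·σ₀²) = 2551.2601·1826.7076/27339.3086 = 170.465401.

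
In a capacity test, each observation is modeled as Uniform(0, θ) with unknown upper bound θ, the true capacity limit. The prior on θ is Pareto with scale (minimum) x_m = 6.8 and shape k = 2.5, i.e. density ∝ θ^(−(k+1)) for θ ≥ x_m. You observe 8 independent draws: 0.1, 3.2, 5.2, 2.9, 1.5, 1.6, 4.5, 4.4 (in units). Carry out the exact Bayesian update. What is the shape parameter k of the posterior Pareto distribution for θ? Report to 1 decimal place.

A Pareto(scale x_m, shape k) prior on the upper bound θ of Uniform(0, θ) is conjugate: posterior is Pareto(max(x_m, max xᵢ), k + n).
Sample maximum = 5.2; prior scale x_m = 6.8 → posterior scale = max = 6.8.
Posterior shape = 2.5 + 8 = 10.5.
Posterior shape k = 10.5.

10.5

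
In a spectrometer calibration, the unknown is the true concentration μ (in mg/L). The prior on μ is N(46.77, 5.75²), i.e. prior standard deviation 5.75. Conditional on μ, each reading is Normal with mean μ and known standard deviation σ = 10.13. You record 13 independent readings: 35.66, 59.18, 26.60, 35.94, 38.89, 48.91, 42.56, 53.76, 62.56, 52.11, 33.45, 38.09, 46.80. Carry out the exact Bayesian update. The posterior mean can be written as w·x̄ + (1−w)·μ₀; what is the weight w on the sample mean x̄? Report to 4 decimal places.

0.8073

For Normal data with known variance σ², a Normal(μ₀, σ₀²) prior on μ is conjugate. Posterior precision = 1/σ₀² + n/σ²; posterior mean is the precision-weighted average of μ₀ and x̄.
σ₀² = 5.75² = 33.0625, σ² = 10.13² = 102.6169. Prior precision 1/σ₀² = 1/33.0625; data precision n/σ² = 13/102.6169.
w = (n/σ²)/(1/σ₀² + n/σ²) = n·σ₀²/(σ² + n·σ₀²) = 13·33.0625/(102.6169 + 13·33.0625) = 429.8125/532.4294 = 0.8073.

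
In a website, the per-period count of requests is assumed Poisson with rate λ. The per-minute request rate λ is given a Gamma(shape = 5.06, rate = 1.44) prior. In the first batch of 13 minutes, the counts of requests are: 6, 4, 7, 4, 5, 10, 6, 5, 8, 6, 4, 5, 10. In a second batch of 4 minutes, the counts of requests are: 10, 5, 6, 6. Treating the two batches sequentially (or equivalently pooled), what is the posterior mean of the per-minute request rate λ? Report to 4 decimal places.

6.0770

With a Gamma(shape α, rate β) prior, the Poisson likelihood is conjugate: the posterior is Gamma(α + ΣXᵢ, β + n).
Batch 1: sum of counts S = 80 over n = 13 minutes.
After batch 1: Gamma(α+S, β+n) = Gamma(5.06+80, 1.44+13) = Gamma(85.06, 14.44).
Batch 2: sum of counts S = 27 over n = 4 minutes.
After batch 2: Gamma(α+S, β+n) = Gamma(85.06+27, 14.44+4) = Gamma(112.06, 18.44).
Posterior mean = α/β = 112.06/18.44 = 6.0770.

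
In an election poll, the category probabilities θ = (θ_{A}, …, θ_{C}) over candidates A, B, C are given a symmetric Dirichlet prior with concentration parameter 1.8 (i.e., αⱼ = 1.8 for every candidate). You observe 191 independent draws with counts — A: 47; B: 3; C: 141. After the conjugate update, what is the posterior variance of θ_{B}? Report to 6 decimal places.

The Dirichlet prior is conjugate to the Multinomial likelihood: each posterior αⱼ = prior αⱼ + observed count nⱼ.
Posterior concentration: (48.8, 4.8, 142.8), total = 196.4.
Var[θ_j] = α_j(Σα−α_j)/((Σα)²(Σα+1)) = 4.8·191.6/(196.4²·197.4) = 0.000121.

0.000121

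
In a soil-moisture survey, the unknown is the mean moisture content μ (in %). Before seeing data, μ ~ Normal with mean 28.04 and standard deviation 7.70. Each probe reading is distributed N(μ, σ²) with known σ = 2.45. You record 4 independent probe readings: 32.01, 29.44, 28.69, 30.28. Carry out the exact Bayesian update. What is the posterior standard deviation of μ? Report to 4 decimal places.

1.2098

For Normal data with known variance σ², a Normal(μ₀, σ₀²) prior on μ is conjugate. Posterior precision = 1/σ₀² + n/σ²; posterior mean is the precision-weighted average of μ₀ and x̄.
σ₀² = 7.70² = 59.29, σ² = 2.45² = 6.0025; σ² + n·σ₀² = 6.0025 + 4·59.29 = 243.1625.
Posterior precision = 1/σ₀² + n/σ² = 1/59.29 + 4/6.0025 = (σ² + n·σ₀²)/(σ₀²σ²) = 243.1625/(59.29·6.0025); posterior variance σₙ² = σ₀²σ²/(σ² + n·σ₀²) = 59.29·6.0025/243.1625 = 1.463582.
Posterior SD = √σₙ² = √(59.29·6.0025/243.1625) = 1.2098.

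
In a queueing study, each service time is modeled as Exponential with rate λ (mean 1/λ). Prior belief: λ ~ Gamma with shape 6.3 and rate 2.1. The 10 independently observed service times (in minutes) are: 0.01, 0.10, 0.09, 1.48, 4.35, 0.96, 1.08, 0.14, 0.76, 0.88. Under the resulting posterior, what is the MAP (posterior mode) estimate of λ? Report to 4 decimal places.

1.2803

With a Gamma(shape α, rate β) prior on the exponential rate λ, the posterior after n observations with total T = Σxᵢ is Gamma(α+n, β+T).
Sum of observations T = 9.85 minutes; n = 10.
Posterior: Gamma(6.3+10, 2.1+9.85) = Gamma(16.3, 11.95).
Mode = (α−1)/β = 1.2803.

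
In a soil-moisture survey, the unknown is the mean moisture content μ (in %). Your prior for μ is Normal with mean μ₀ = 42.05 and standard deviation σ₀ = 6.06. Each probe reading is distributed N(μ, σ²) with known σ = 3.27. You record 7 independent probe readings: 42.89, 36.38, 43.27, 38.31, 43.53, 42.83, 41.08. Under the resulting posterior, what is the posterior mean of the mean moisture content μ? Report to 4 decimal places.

For Normal data with known variance σ², a Normal(μ₀, σ₀²) prior on μ is conjugate. Posterior precision = 1/σ₀² + n/σ²; posterior mean is the precision-weighted average of μ₀ and x̄.
Σxᵢ = 42.89 + 36.38 + 43.27 + 38.31 + 43.53 + 42.83 + 41.08 = 288.29, so n·x̄ = 288.29.
σ₀² = 6.06² = 36.7236, σ² = 3.27² = 10.6929; σ² + n·σ₀² = 10.6929 + 7·36.7236 = 267.7581.
Posterior mean = (μ₀/σ₀² + n·x̄/σ²)/(1/σ₀² + n/σ²) = (σ²·μ₀ + σ₀²·n·x̄)/(σ² + n·σ₀²) = (10.6929·42.05 + 36.7236·288.29)/267.7581 = 11036.683089/267.7581 = 41.2189.

41.2189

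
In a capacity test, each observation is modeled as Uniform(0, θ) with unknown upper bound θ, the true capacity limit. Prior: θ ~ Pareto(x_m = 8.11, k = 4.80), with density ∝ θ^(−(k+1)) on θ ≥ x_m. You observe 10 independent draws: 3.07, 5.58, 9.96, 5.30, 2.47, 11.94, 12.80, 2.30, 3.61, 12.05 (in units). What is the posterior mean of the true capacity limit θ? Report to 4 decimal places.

A Pareto(scale x_m, shape k) prior on the upper bound θ of Uniform(0, θ) is conjugate: posterior is Pareto(max(x_m, max xᵢ), k + n).
Sample maximum = 12.80; prior scale x_m = 8.11 → posterior scale = max = 12.80.
Posterior shape = 4.80 + 10 = 14.80.
E[θ|data] = k·x_m/(k−1) = 14.80·12.80/13.80 = 13.7275.

13.7275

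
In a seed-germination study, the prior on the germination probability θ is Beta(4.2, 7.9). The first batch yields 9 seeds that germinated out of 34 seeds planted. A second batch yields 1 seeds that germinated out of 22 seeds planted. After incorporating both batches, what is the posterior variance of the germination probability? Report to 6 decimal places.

0.002388

The Beta prior is conjugate to a Binomial/Bernoulli likelihood; the update adds successes to α and failures to β.
After batch 1: Beta(4.2+9, 7.9+25) = Beta(13.2, 32.9).
After batch 2: Beta(13.2+1, 32.9+21) = Beta(14.2, 53.9).
Var = αβ/((α+β)²(α+β+1)) = 14.2·53.9/(68.1²·69.1) = 0.002388.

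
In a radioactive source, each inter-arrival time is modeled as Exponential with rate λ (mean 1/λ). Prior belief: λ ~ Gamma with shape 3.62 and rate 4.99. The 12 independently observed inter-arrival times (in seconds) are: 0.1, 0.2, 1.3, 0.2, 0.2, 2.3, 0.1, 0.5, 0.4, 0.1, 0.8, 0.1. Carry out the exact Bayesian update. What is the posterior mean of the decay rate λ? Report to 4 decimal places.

With a Gamma(shape α, rate β) prior on the exponential rate λ, the posterior after n observations with total T = Σxᵢ is Gamma(α+n, β+T).
Sum of observations T = 6.3 seconds; n = 12.
Posterior: Gamma(3.62+12, 4.99+6.3) = Gamma(15.62, 11.29).
Posterior mean of λ = α/β = 15.62/11.29 = 1.3835.

1.3835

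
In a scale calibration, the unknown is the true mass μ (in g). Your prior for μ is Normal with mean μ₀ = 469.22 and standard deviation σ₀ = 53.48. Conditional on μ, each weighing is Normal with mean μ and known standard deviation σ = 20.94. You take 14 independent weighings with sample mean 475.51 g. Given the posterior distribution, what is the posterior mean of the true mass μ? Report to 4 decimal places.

For Normal data with known variance σ², a Normal(μ₀, σ₀²) prior on μ is conjugate. Posterior precision = 1/σ₀² + n/σ²; posterior mean is the precision-weighted average of μ₀ and x̄.
n·x̄ = 14·475.51 = 6657.14.
σ₀² = 53.48² = 2860.1104, σ² = 20.94² = 438.4836; σ² + n·σ₀² = 438.4836 + 14·2860.1104 = 40480.0292.
Posterior mean = (μ₀/σ₀² + n·x̄/σ²)/(1/σ₀² + n/σ²) = (σ²·μ₀ + σ₀²·n·x̄)/(σ² + n·σ₀²) = (438.4836·469.22 + 2860.1104·6657.14)/40480.0292 = 19245900.623048/40480.0292 = 475.4419.

475.4419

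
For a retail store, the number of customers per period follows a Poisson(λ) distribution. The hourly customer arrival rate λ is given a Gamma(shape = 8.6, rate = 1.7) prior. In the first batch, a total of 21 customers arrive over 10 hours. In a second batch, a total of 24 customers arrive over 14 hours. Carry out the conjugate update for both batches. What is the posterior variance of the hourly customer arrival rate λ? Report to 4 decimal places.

0.0812

With a Gamma(shape α, rate β) prior, the Poisson likelihood is conjugate: the posterior is Gamma(α + ΣXᵢ, β + n).
After batch 1: Gamma(α+S, β+n) = Gamma(8.6+21, 1.7+10) = Gamma(29.6, 11.7).
After batch 2: Gamma(α+S, β+n) = Gamma(29.6+24, 11.7+14) = Gamma(53.6, 25.7).
Var = α/β² = 53.6/25.7² = 0.0812.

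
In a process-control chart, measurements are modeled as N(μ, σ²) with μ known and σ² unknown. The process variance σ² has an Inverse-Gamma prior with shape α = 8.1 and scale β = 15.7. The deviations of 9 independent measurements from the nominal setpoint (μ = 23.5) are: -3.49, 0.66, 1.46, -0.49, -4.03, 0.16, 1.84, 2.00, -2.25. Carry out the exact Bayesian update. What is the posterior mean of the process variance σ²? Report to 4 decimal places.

3.2372

With known mean μ and an Inverse-Gamma(α, β) prior on σ², the Normal likelihood is conjugate: posterior is Inv-Gamma(α + n/2, β + Σ(xᵢ−μ)²/2).
Σ(xᵢ−μ)² = (-3.49)² + (0.66)² + (1.46)² + (-0.49)² + (-4.03)² + (0.16)² + (1.84)² + (2.00)² + (-2.25)² = 43.7020.
Posterior: Inv-Gamma(8.1 + 9/2, 15.7 + 43.7020/2) = Inv-Gamma(12.60, 37.55100).
E[σ²|data] = β/(α−1) = 37.55100/11.60 = 3.2372.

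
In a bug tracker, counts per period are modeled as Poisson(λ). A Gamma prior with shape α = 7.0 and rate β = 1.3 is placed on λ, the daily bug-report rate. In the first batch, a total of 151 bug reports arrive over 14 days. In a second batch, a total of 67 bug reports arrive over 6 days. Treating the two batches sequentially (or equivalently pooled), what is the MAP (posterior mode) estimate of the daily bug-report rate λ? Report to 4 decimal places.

With a Gamma(shape α, rate β) prior, the Poisson likelihood is conjugate: the posterior is Gamma(α + ΣXᵢ, β + n).
After batch 1: Gamma(α+S, β+n) = Gamma(7.0+151, 1.3+14) = Gamma(158.0, 15.3).
After batch 2: Gamma(α+S, β+n) = Gamma(158.0+67, 15.3+6) = Gamma(225.0, 21.3).
Mode of Gamma(α,β) for α≥1 is (α−1)/β = 224.0/21.3 = 10.5164.

10.5164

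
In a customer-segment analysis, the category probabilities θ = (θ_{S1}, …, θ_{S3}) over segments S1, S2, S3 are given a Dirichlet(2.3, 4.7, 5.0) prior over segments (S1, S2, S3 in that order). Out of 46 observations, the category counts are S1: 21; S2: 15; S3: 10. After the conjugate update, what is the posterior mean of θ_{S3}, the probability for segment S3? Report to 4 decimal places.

0.2586

The Dirichlet prior is conjugate to the Multinomial likelihood: each posterior αⱼ = prior αⱼ + observed count nⱼ.
Posterior concentration: (23.3, 19.7, 15.0), total = 58.0.
E[θ_{S3}|data] = α_{S3}/Σα = 15.0/58.0 = 0.2586.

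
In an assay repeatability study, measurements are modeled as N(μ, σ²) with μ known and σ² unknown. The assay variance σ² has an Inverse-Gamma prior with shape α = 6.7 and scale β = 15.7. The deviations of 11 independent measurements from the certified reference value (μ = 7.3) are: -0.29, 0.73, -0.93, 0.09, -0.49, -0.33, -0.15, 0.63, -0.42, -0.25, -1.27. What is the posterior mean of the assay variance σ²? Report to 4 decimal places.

1.5853

With known mean μ and an Inverse-Gamma(α, β) prior on σ², the Normal likelihood is conjugate: posterior is Inv-Gamma(α + n/2, β + Σ(xᵢ−μ)²/2).
Σ(xᵢ−μ)² = (-0.29)² + (0.73)² + (-0.93)² + (0.09)² + (-0.49)² + (-0.33)² + (-0.15)² + (0.63)² + (-0.42)² + (-0.25)² + (-1.27)² = 4.1102.
Posterior: Inv-Gamma(6.7 + 11/2, 15.7 + 4.1102/2) = Inv-Gamma(12.20, 17.75510).
E[σ²|data] = β/(α−1) = 17.75510/11.20 = 1.5853.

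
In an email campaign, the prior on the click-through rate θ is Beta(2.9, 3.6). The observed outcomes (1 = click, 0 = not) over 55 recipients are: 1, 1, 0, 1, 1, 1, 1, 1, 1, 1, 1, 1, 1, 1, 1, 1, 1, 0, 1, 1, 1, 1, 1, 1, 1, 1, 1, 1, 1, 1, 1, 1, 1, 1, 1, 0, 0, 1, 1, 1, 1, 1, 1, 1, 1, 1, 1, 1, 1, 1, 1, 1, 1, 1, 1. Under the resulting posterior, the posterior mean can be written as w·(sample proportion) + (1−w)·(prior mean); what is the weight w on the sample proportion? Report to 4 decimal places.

0.8943

The Beta prior is conjugate to a Binomial/Bernoulli likelihood; the update adds successes to α and failures to β.
Posterior mean = (α₀+k)/(α₀+β₀+n) = [n/(α₀+β₀+n)]·(k/n) + [(α₀+β₀)/(α₀+β₀+n)]·α₀/(α₀+β₀), so only n and the prior enter the weight.
The weight on the data is w = n/(α₀+β₀+n) = 55/(2.9+3.6+55) = 55/61.5 = 0.8943.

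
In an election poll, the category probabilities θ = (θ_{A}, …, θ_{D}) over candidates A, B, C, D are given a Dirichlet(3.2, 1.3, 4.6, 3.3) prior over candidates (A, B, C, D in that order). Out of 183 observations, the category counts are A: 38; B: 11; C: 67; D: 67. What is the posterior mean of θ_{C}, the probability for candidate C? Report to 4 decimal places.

0.3664

The Dirichlet prior is conjugate to the Multinomial likelihood: each posterior αⱼ = prior αⱼ + observed count nⱼ.
Posterior concentration: (41.2, 12.3, 71.6, 70.3), total = 195.4.
E[θ_{C}|data] = α_{C}/Σα = 71.6/195.4 = 0.3664.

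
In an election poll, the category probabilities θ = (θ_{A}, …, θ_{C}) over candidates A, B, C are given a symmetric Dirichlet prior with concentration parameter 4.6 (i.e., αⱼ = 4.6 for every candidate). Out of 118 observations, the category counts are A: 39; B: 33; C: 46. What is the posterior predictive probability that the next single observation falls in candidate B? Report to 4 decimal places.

0.2853

The Dirichlet prior is conjugate to the Multinomial likelihood: each posterior αⱼ = prior αⱼ + observed count nⱼ.
Posterior concentration: (43.6, 37.6, 50.6), total = 131.8.
P(next = B | data) = α_{B}/Σα = 0.2853.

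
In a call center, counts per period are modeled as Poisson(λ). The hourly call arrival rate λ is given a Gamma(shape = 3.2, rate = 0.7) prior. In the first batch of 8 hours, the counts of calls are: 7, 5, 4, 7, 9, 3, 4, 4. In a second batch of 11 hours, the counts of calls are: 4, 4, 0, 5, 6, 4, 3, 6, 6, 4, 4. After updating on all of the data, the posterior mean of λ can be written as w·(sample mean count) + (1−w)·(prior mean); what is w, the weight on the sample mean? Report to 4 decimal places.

With a Gamma(shape α, rate β) prior, the Poisson likelihood is conjugate: the posterior is Gamma(α + ΣXᵢ, β + n).
Total number of hours: n = 8 + 11 = 19.
Posterior mean = (α₀+S)/(β₀+n) = [n/(β₀+n)]·(S/n) + [β₀/(β₀+n)]·(α₀/β₀), so only n and β₀ enter the weight.
Weight on data w = n/(β₀+n) = 19/(0.7+19) = 19/19.7 = 0.9645.

0.9645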